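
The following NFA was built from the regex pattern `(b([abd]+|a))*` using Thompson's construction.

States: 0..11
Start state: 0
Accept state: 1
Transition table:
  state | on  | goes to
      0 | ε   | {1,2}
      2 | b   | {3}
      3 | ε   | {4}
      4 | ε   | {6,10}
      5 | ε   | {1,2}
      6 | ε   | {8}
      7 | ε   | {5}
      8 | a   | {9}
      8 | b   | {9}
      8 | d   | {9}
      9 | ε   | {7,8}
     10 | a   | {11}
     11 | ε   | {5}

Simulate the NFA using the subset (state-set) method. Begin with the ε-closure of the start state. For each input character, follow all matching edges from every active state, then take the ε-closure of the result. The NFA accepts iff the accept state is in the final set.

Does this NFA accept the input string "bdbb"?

S₀ = ε-closure({0}) = {0,1,2}
'b' @ 1: {3,4,6,8,10}
'd' @ 2: {1,2,5,7,8,9}  (accept∈set)
'b' @ 3: {1,2,3,4,5,6,7,8,9,10}  (accept∈set)
'b' @ 4: {1,2,3,4,5,6,7,8,9,10}  (accept∈set)
after full input: {1,2,3,4,5,6,7,8,9,10}  (accept=1 in)

Answer: ACCEPT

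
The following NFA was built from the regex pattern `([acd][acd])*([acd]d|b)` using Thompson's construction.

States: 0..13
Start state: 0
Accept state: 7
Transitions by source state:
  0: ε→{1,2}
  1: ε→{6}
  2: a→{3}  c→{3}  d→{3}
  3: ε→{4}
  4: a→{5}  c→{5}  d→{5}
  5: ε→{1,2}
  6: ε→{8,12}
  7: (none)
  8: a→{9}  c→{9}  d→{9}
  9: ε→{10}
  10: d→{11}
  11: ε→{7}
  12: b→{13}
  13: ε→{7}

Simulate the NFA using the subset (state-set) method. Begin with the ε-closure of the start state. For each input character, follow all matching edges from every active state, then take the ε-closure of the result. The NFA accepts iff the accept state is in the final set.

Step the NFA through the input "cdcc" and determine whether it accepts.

Answer: REJECT

Steps:
start: ε-closure({0}) = {0,1,2,6,8,12}
'c' @ 1: {3,4,9,10}
'd' @ 2: {1,2,5,6,7,8,11,12}  (accept∈set)
'c' @ 3: {3,4,9,10}
'c' @ 4: {1,2,5,6,8,12}
after full input: {1,2,5,6,8,12}  (accept=7 not in)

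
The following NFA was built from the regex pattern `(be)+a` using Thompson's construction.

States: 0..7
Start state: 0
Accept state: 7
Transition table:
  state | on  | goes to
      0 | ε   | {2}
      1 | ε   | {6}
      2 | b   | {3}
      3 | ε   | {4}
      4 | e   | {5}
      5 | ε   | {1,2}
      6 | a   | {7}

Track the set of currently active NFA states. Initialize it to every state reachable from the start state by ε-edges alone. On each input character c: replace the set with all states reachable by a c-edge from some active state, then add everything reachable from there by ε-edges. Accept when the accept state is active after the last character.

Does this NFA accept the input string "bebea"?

Answer: ACCEPT

Steps:
initial (ε-close {0}): {0,2}
'b' @ 1: {3,4}
'e' @ 2: {1,2,5,6}
'b' @ 3: {3,4}
'e' @ 4: {1,2,5,6}
'a' @ 5: {7}  ✓accept
after full input: {7}  (accept=7 in)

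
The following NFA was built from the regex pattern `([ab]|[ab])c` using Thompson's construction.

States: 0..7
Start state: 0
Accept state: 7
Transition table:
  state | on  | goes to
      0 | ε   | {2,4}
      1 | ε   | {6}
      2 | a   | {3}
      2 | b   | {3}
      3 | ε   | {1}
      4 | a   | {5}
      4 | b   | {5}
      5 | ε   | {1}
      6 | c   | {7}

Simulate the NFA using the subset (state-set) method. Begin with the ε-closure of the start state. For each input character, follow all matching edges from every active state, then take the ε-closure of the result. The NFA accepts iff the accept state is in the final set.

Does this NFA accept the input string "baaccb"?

start: ε-closure({0}) = {0,2,4}
'b' @ 1: {1,3,5,6}
'a' @ 2: {}  — state set empty
rest 'accb' ignored (set empty)
final: {}; accept 7 not in set

Answer: REJECT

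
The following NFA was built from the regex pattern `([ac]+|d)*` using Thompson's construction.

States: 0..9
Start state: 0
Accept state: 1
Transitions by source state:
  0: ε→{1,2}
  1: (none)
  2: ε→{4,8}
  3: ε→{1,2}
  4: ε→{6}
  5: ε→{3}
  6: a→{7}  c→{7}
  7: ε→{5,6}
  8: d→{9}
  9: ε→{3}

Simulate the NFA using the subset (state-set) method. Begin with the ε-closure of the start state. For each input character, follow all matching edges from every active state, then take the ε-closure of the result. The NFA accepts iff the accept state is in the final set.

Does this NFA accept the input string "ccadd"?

Answer: ACCEPT

Trace:
S₀ = ε-closure({0}) = {0,1,2,4,6,8}
'c' @ 1: {1,2,3,4,5,6,7,8}  [accepting]
'c' @ 2: {1,2,3,4,5,6,7,8}  [accepting]
'a' @ 3: {1,2,3,4,5,6,7,8}  [accepting]
'd' @ 4: {1,2,3,4,6,8,9}  [accepting]
'd' @ 5: {1,2,3,4,6,8,9}  [accepting]
after full input: {1,2,3,4,6,8,9}  (accept=1 in)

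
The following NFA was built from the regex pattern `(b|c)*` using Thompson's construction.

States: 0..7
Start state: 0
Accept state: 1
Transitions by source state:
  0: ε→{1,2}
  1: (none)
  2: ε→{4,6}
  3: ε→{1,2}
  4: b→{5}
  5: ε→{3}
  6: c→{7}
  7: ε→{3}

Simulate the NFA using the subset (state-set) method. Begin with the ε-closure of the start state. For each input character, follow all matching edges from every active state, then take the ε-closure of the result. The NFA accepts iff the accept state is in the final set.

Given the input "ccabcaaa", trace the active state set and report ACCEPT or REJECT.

start: ε-closure({0}) = {0,1,2,4,6}
'c' @ 1: {1,2,3,4,6,7}  ✓accept
'c' @ 2: {1,2,3,4,6,7}  ✓accept
'a' @ 3: {}  — state set empty
rest 'bcaaa' ignored (set empty)
final: {}; accept 1 not in set

Answer: REJECT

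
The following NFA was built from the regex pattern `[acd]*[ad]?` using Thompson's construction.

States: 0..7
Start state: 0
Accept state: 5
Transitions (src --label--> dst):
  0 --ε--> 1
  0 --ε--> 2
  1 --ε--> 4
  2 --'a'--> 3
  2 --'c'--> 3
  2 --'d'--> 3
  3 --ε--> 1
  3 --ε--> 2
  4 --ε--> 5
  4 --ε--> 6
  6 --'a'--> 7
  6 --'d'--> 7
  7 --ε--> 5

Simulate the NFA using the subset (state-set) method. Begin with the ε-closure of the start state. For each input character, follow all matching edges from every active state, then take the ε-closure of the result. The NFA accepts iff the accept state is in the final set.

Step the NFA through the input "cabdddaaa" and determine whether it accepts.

initial (ε-close {0}): {0,1,2,4,5,6}
'c' @ 1: {1,2,3,4,5,6}  (accept∈set)
'a' @ 2: {1,2,3,4,5,6,7}  (accept∈set)
'b' @ 3: {}  — dead — no transitions
rest 'dddaaa' ignored (set empty)
final: {}; accept 5 not in set

Answer: REJECT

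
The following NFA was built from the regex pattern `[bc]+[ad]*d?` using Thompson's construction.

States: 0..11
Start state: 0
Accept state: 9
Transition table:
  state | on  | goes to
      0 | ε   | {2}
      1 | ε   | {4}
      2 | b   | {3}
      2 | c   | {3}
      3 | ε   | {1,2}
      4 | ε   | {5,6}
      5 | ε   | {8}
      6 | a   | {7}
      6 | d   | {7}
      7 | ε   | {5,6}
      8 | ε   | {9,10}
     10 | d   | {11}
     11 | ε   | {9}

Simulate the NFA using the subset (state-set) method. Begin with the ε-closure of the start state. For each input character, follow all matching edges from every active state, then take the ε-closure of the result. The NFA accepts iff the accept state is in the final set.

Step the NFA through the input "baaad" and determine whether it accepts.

initial (ε-close {0}): {0,2}
'b' @ 1: {1,2,3,4,5,6,8,9,10}  ✓accept
'a' @ 2: {5,6,7,8,9,10}  ✓accept
'a' @ 3: {5,6,7,8,9,10}  ✓accept
'a' @ 4: {5,6,7,8,9,10}  ✓accept
'd' @ 5: {5,6,7,8,9,10,11}  ✓accept
final: {5,6,7,8,9,10,11}; accept 9 in set

Answer: ACCEPT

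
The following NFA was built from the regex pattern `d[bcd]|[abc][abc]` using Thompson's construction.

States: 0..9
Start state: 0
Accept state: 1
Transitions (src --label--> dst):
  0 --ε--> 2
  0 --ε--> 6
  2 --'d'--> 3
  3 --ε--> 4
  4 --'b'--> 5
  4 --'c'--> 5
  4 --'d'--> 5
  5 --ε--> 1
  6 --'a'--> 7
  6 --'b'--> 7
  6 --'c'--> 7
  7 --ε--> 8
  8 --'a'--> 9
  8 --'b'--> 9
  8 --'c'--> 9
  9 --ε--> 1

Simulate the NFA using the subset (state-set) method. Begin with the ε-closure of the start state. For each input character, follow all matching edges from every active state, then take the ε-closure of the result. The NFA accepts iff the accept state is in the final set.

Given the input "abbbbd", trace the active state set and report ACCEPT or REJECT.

Answer: REJECT

Trace:
initial (ε-close {0}): {0,2,6}
'a' @ 1: {7,8}
'b' @ 2: {1,9}  ✓accept
'b' @ 3: {}  — no active states
rest 'bbd' ignored (set empty)
end set {} — state 1 not in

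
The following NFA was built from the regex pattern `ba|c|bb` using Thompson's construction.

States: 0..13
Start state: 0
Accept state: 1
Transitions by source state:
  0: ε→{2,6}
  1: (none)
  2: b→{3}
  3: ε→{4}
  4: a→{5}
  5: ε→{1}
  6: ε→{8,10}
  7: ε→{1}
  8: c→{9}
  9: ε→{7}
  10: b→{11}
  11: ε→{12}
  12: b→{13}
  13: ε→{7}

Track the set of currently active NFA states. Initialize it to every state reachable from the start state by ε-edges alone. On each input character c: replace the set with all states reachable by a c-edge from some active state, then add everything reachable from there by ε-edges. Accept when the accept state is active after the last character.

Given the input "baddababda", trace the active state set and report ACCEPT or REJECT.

Answer: REJECT

Steps:
start: ε-closure({0}) = {0,2,6,8,10}
'b' @ 1: {3,4,11,12}
'a' @ 2: {1,5}  (accept∈set)
'd' @ 3: {}  — no active states
rest 'dababda' ignored (set empty)
end set {} — state 1 not in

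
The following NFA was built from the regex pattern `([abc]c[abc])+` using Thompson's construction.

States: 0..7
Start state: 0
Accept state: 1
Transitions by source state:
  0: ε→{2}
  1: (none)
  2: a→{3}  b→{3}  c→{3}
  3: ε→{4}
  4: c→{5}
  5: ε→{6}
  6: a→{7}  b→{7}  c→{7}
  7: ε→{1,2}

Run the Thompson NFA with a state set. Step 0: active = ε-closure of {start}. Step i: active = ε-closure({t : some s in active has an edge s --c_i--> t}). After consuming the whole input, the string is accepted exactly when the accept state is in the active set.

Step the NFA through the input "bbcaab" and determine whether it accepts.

initial (ε-close {0}): {0,2}
'b' @ 1: {3,4}
'b' @ 2: {}  — dead — no transitions
rest 'caab' ignored (set empty)
end set {} — state 1 not in

Answer: REJECT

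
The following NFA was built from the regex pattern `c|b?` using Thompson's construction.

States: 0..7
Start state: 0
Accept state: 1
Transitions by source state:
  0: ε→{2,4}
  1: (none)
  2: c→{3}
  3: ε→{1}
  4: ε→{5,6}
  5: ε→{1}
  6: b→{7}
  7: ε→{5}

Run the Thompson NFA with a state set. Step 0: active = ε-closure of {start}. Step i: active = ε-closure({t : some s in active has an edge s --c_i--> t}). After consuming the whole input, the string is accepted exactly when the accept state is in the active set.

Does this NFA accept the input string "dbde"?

Answer: REJECT

Trace:
start: ε-closure({0}) = {0,1,2,4,5,6}
'd' @ 1: {}  — no active states
rest 'bde' ignored (set empty)
end set {} — state 1 not in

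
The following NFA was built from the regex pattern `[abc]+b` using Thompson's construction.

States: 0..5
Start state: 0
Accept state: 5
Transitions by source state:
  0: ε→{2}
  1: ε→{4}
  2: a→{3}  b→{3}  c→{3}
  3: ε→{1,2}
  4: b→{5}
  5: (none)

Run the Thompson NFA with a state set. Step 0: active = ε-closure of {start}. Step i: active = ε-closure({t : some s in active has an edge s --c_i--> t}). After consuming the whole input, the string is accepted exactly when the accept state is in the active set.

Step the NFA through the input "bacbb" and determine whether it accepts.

Answer: ACCEPT

Derivation:
start: ε-closure({0}) = {0,2}
'b' @ 1: {1,2,3,4}
'a' @ 2: {1,2,3,4}
'c' @ 3: {1,2,3,4}
'b' @ 4: {1,2,3,4,5}  ✓accept
'b' @ 5: {1,2,3,4,5}  ✓accept
end set {1,2,3,4,5} — state 5 in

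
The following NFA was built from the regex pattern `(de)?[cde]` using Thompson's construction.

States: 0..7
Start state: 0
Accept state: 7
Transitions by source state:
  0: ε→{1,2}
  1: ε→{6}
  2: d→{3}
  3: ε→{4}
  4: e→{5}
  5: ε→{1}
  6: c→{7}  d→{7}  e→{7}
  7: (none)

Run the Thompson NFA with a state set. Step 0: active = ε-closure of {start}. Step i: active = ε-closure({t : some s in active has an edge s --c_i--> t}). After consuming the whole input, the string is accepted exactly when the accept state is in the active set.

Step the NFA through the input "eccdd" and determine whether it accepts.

start: ε-closure({0}) = {0,1,2,6}
'e' @ 1: {7}  ✓accept
'c' @ 2: {}  — no active states
rest 'cdd' ignored (set empty)
after full input: {}  (accept=7 not in)

Answer: REJECT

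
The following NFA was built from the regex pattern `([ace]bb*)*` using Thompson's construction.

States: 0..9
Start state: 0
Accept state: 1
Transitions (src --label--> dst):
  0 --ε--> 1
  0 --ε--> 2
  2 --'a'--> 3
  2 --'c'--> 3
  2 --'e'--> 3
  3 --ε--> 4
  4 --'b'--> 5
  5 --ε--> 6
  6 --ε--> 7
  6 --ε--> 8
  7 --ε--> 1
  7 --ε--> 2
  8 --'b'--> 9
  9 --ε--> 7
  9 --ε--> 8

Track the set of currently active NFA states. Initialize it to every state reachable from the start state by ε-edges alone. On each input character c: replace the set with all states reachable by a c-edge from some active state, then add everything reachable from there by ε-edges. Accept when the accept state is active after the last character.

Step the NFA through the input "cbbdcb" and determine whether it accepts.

Answer: REJECT

Trace:
initial (ε-close {0}): {0,1,2}
'c' @ 1: {3,4}
'b' @ 2: {1,2,5,6,7,8}  [accepting]
'b' @ 3: {1,2,7,8,9}  [accepting]
'd' @ 4: {}  — state set empty
rest 'cb' ignored (set empty)
final: {}; accept 1 not in set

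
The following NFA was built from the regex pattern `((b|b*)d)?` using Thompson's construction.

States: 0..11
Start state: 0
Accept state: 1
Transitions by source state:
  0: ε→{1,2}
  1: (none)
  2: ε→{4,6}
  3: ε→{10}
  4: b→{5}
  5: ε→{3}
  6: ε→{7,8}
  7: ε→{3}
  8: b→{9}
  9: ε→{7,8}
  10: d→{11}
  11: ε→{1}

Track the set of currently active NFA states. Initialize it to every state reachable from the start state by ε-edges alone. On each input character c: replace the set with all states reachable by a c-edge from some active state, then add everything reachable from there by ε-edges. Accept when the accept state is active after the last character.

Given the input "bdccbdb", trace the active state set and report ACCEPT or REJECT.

Answer: REJECT

Steps:
initial (ε-close {0}): {0,1,2,3,4,6,7,8,10}
'b' @ 1: {3,5,7,8,9,10}
'd' @ 2: {1,11}  (accept∈set)
'c' @ 3: {}  — no active states
rest 'cbdb' ignored (set empty)
end set {} — state 1 not in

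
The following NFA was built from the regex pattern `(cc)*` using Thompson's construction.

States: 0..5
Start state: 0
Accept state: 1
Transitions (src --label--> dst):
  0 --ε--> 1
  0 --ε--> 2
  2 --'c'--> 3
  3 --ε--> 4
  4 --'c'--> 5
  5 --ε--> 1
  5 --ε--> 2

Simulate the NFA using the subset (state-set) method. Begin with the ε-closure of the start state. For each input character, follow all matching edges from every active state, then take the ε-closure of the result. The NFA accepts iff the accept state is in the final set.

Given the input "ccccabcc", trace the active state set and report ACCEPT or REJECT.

Answer: REJECT

Trace:
start: ε-closure({0}) = {0,1,2}
'c' @ 1: {3,4}
'c' @ 2: {1,2,5}  ✓accept
'c' @ 3: {3,4}
'c' @ 4: {1,2,5}  ✓accept
'a' @ 5: {}  — state set empty
rest 'bcc' ignored (set empty)
end set {} — state 1 not in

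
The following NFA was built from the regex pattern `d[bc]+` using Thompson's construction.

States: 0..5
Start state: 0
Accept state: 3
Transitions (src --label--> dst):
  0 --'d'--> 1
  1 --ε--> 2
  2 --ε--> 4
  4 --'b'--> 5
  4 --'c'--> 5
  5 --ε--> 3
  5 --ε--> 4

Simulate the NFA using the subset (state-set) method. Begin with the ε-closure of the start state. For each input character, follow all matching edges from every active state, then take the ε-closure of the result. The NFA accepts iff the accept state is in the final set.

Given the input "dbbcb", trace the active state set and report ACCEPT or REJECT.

Answer: ACCEPT

Trace:
start: ε-closure({0}) = {0}
'd' @ 1: {1,2,4}
'b' @ 2: {3,4,5}  ✓accept
'b' @ 3: {3,4,5}  ✓accept
'c' @ 4: {3,4,5}  ✓accept
'b' @ 5: {3,4,5}  ✓accept
after full input: {3,4,5}  (accept=3 in)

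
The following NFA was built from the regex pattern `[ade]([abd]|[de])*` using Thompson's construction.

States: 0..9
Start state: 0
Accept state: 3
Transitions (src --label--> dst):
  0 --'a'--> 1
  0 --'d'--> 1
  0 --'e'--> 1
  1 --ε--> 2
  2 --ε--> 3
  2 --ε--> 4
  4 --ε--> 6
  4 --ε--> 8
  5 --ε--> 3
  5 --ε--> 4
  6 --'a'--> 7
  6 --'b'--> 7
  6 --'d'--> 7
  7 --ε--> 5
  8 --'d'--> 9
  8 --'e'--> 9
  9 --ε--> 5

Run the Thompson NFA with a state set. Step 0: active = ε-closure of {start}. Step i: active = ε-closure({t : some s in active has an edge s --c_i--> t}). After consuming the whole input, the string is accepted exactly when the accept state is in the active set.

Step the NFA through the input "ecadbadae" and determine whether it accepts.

initial (ε-close {0}): {0}
'e' @ 1: {1,2,3,4,6,8}  (accept∈set)
'c' @ 2: {}  — no active states
rest 'adbadae' ignored (set empty)
after full input: {}  (accept=3 not in)

Answer: REJECT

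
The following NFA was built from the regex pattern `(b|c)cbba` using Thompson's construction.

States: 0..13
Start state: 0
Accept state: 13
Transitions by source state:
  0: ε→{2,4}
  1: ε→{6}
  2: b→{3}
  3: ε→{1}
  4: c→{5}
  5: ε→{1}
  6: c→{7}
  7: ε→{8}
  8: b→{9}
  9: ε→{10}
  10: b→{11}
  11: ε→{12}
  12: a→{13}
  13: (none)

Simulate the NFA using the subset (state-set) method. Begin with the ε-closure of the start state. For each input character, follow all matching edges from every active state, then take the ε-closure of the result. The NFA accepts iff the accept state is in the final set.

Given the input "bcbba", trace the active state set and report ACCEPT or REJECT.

Answer: ACCEPT

Steps:
start: ε-closure({0}) = {0,2,4}
'b' @ 1: {1,3,6}
'c' @ 2: {7,8}
'b' @ 3: {9,10}
'b' @ 4: {11,12}
'a' @ 5: {13}  [accepting]
final: {13}; accept 13 in set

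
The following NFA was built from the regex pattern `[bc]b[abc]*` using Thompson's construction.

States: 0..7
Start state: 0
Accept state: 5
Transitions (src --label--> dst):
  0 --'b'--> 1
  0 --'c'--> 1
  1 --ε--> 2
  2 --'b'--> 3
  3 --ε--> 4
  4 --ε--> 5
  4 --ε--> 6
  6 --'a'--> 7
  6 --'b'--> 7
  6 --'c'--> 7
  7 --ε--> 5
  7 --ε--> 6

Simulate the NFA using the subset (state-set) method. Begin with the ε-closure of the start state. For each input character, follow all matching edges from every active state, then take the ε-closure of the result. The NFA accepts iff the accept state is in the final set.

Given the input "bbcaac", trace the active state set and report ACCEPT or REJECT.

Answer: ACCEPT

Steps:
S₀ = ε-closure({0}) = {0}
'b' @ 1: {1,2}
'b' @ 2: {3,4,5,6}  ✓accept
'c' @ 3: {5,6,7}  ✓accept
'a' @ 4: {5,6,7}  ✓accept
'a' @ 5: {5,6,7}  ✓accept
'c' @ 6: {5,6,7}  ✓accept
after full input: {5,6,7}  (accept=5 in)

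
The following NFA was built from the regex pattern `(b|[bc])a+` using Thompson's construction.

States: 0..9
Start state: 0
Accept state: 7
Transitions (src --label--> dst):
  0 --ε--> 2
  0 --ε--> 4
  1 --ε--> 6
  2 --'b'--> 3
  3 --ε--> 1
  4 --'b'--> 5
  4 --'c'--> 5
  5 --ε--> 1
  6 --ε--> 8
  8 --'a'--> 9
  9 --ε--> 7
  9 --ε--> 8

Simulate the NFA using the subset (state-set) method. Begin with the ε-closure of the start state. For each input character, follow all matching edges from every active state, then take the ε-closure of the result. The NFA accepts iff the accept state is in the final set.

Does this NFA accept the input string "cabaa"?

Answer: REJECT

Trace:
S₀ = ε-closure({0}) = {0,2,4}
'c' @ 1: {1,5,6,8}
'a' @ 2: {7,8,9}  (accept∈set)
'b' @ 3: {}  — dead — no transitions
rest 'aa' ignored (set empty)
after full input: {}  (accept=7 not in)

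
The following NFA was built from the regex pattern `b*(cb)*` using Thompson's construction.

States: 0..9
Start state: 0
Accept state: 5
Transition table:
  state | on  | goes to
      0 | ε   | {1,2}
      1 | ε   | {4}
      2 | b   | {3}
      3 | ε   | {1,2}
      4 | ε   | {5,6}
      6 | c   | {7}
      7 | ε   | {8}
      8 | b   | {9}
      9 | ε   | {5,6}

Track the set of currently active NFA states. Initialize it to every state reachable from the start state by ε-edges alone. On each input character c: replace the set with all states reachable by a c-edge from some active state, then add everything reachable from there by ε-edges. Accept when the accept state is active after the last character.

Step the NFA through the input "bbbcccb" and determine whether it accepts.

Answer: REJECT

Derivation:
initial (ε-close {0}): {0,1,2,4,5,6}
'b' @ 1: {1,2,3,4,5,6}  (accept∈set)
'b' @ 2: {1,2,3,4,5,6}  (accept∈set)
'b' @ 3: {1,2,3,4,5,6}  (accept∈set)
'c' @ 4: {7,8}
'c' @ 5: {}  — no active states
rest 'cb' ignored (set empty)
final: {}; accept 5 not in set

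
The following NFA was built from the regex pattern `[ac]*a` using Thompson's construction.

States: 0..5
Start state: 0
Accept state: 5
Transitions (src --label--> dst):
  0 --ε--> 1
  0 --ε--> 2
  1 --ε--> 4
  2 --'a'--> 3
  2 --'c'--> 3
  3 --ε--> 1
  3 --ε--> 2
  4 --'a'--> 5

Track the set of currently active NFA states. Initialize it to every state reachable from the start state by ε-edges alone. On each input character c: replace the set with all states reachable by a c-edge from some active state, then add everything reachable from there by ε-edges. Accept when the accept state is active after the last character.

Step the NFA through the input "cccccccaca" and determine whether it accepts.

start: ε-closure({0}) = {0,1,2,4}
'c' @ 1: {1,2,3,4}
'c' @ 2: {1,2,3,4}
'c' @ 3: {1,2,3,4}
'c' @ 4: {1,2,3,4}
'c' @ 5: {1,2,3,4}
'c' @ 6: {1,2,3,4}
'c' @ 7: {1,2,3,4}
'a' @ 8: {1,2,3,4,5}  (accept∈set)
'c' @ 9: {1,2,3,4}
'a' @ 10: {1,2,3,4,5}  (accept∈set)
end set {1,2,3,4,5} — state 5 in

Answer: ACCEPT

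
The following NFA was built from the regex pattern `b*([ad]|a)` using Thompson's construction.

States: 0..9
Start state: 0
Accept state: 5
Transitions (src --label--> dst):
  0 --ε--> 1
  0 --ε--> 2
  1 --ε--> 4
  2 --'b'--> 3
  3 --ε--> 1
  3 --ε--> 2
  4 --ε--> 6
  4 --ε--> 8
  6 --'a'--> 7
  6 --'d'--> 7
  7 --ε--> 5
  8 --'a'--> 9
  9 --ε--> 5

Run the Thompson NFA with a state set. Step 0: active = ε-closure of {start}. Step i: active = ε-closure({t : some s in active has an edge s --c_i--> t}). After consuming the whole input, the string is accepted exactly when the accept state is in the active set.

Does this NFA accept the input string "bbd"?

Answer: ACCEPT

Trace:
initial (ε-close {0}): {0,1,2,4,6,8}
'b' @ 1: {1,2,3,4,6,8}
'b' @ 2: {1,2,3,4,6,8}
'd' @ 3: {5,7}  (accept∈set)
final: {5,7}; accept 5 in set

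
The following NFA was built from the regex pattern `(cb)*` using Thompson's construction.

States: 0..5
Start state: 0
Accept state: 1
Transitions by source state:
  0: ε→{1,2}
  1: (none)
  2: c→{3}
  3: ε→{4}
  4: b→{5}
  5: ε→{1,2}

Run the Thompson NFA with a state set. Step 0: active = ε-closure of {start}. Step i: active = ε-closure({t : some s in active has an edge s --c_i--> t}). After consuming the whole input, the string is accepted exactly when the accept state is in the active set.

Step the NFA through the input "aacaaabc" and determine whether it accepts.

S₀ = ε-closure({0}) = {0,1,2}
'a' @ 1: {}  — state set empty
rest 'acaaabc' ignored (set empty)
end set {} — state 1 not in

Answer: REJECT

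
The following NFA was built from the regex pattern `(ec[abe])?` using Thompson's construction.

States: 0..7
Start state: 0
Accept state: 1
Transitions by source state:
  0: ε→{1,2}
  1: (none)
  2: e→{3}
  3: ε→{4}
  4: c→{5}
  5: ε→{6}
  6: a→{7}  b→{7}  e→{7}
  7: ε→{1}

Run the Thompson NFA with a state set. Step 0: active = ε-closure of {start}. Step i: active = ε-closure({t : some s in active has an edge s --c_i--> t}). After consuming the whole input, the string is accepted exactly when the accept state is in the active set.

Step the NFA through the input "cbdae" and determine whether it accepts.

start: ε-closure({0}) = {0,1,2}
'c' @ 1: {}  — no active states
rest 'bdae' ignored (set empty)
end set {} — state 1 not in

Answer: REJECT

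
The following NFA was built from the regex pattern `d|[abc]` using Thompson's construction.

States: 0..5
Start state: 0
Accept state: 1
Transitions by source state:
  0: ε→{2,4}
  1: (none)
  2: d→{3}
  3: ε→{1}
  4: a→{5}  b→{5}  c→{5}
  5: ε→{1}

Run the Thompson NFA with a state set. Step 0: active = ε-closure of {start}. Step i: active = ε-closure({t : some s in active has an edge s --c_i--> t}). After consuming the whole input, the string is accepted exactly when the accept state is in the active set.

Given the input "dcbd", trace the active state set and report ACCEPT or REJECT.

start: ε-closure({0}) = {0,2,4}
'd' @ 1: {1,3}  [accepting]
'c' @ 2: {}  — dead — no transitions
rest 'bd' ignored (set empty)
final: {}; accept 1 not in set

Answer: REJECT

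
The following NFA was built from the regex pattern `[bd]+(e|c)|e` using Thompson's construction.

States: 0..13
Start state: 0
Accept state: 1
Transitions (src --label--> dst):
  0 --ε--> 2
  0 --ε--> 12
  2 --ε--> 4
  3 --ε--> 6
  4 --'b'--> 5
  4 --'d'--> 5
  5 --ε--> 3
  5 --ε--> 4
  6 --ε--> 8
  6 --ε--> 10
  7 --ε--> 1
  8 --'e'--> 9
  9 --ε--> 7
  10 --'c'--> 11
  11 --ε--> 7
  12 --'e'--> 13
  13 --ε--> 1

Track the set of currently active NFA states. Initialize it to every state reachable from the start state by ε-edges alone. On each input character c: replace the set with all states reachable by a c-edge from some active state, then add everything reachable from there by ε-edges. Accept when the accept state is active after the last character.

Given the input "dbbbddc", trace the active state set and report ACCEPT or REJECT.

Answer: ACCEPT

Trace:
start: ε-closure({0}) = {0,2,4,12}
'd' @ 1: {3,4,5,6,8,10}
'b' @ 2: {3,4,5,6,8,10}
'b' @ 3: {3,4,5,6,8,10}
'b' @ 4: {3,4,5,6,8,10}
'd' @ 5: {3,4,5,6,8,10}
'd' @ 6: {3,4,5,6,8,10}
'c' @ 7: {1,7,11}  ✓accept
final: {1,7,11}; accept 1 in set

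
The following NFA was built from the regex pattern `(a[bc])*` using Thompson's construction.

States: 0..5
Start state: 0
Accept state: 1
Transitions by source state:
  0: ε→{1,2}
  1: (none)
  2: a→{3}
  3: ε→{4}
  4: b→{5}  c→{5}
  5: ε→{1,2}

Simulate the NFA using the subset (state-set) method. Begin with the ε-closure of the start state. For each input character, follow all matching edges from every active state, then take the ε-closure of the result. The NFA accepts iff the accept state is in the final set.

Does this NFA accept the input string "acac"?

Answer: ACCEPT

Derivation:
initial (ε-close {0}): {0,1,2}
'a' @ 1: {3,4}
'c' @ 2: {1,2,5}  (accept∈set)
'a' @ 3: {3,4}
'c' @ 4: {1,2,5}  (accept∈set)
end set {1,2,5} — state 1 in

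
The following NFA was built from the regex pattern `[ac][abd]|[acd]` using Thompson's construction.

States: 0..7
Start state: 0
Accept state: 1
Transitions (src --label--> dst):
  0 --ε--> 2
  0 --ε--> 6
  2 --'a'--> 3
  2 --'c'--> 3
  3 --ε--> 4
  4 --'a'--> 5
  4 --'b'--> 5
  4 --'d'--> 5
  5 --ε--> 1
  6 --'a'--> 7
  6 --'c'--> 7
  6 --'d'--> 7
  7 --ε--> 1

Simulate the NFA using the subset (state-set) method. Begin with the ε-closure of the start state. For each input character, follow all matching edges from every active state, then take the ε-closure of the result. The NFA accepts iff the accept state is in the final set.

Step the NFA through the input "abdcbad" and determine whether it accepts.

initial (ε-close {0}): {0,2,6}
'a' @ 1: {1,3,4,7}  ✓accept
'b' @ 2: {1,5}  ✓accept
'd' @ 3: {}  — no active states
rest 'cbad' ignored (set empty)
final: {}; accept 1 not in set

Answer: REJECT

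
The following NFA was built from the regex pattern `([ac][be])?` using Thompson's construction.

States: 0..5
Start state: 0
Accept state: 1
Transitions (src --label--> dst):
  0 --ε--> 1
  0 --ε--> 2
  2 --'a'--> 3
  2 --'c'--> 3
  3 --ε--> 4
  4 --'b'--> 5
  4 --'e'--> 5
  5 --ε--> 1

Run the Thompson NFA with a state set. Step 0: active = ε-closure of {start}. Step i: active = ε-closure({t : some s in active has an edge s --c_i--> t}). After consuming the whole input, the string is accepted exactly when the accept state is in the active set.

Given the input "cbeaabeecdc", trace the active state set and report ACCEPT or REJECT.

initial (ε-close {0}): {0,1,2}
'c' @ 1: {3,4}
'b' @ 2: {1,5}  [accepting]
'e' @ 3: {}  — dead — no transitions
rest 'aabeecdc' ignored (set empty)
after full input: {}  (accept=1 not in)

Answer: REJECT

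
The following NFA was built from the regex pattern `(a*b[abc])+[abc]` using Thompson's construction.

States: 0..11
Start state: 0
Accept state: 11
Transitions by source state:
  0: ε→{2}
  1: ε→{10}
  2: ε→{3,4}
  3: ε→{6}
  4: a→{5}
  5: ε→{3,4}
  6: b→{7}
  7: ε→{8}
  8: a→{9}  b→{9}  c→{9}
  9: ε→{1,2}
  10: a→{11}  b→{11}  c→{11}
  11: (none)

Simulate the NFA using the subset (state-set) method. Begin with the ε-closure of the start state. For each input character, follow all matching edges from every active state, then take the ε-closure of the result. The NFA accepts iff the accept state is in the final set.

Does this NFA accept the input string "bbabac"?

initial (ε-close {0}): {0,2,3,4,6}
'b' @ 1: {7,8}
'b' @ 2: {1,2,3,4,6,9,10}
'a' @ 3: {3,4,5,6,11}  [accepting]
'b' @ 4: {7,8}
'a' @ 5: {1,2,3,4,6,9,10}
'c' @ 6: {11}  [accepting]
after full input: {11}  (accept=11 in)

Answer: ACCEPT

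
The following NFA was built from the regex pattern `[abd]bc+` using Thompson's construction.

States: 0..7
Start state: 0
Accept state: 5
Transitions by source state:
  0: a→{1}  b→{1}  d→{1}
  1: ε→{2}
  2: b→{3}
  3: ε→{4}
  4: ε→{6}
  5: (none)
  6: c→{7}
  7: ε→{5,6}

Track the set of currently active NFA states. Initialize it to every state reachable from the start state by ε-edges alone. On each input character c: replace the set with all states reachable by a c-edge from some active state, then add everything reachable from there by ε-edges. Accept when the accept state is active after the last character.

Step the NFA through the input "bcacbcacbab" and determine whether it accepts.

initial (ε-close {0}): {0}
'b' @ 1: {1,2}
'c' @ 2: {}  — dead — no transitions
rest 'acbcacbab' ignored (set empty)
after full input: {}  (accept=5 not in)

Answer: REJECT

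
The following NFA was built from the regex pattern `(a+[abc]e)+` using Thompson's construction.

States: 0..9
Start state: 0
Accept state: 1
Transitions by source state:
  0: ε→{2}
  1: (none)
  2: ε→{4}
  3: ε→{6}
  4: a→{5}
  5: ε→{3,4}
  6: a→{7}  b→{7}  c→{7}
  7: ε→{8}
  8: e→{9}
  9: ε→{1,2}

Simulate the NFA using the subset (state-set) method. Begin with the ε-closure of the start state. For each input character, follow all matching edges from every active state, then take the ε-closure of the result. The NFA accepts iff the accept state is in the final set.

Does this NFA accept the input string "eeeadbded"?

S₀ = ε-closure({0}) = {0,2,4}
'e' @ 1: {}  — state set empty
rest 'eeadbded' ignored (set empty)
end set {} — state 1 not in

Answer: REJECT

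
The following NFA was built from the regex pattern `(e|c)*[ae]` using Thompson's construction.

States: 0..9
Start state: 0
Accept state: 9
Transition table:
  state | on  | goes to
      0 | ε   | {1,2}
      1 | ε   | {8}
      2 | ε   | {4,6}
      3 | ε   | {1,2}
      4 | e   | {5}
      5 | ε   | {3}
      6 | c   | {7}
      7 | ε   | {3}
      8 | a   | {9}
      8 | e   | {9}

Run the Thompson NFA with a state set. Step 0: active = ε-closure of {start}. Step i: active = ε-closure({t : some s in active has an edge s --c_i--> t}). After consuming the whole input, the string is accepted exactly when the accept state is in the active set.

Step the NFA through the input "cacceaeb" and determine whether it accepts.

Answer: REJECT

Derivation:
initial (ε-close {0}): {0,1,2,4,6,8}
'c' @ 1: {1,2,3,4,6,7,8}
'a' @ 2: {9}  ✓accept
'c' @ 3: {}  — state set empty
rest 'ceaeb' ignored (set empty)
after full input: {}  (accept=9 not in)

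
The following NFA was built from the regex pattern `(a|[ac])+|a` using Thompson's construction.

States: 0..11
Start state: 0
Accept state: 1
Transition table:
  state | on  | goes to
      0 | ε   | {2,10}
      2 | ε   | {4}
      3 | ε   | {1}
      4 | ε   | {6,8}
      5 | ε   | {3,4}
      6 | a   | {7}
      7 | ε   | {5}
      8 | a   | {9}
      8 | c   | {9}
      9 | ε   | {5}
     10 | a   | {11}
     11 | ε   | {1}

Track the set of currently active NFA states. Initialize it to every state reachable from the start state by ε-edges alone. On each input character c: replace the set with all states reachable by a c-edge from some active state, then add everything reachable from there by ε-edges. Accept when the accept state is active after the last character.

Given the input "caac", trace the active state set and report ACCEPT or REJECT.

S₀ = ε-closure({0}) = {0,2,4,6,8,10}
'c' @ 1: {1,3,4,5,6,8,9}  ✓accept
'a' @ 2: {1,3,4,5,6,7,8,9}  ✓accept
'a' @ 3: {1,3,4,5,6,7,8,9}  ✓accept
'c' @ 4: {1,3,4,5,6,8,9}  ✓accept
final: {1,3,4,5,6,8,9}; accept 1 in set

Answer: ACCEPT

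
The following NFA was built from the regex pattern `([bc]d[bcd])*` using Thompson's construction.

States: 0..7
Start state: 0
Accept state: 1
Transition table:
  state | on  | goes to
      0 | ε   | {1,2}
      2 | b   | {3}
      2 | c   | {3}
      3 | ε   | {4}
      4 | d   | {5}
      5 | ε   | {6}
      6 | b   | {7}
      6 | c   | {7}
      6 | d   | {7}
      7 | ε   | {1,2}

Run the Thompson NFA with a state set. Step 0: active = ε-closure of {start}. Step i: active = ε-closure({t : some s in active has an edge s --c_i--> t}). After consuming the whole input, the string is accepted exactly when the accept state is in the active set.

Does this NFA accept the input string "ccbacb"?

Answer: REJECT

Steps:
start: ε-closure({0}) = {0,1,2}
'c' @ 1: {3,4}
'c' @ 2: {}  — no active states
rest 'bacb' ignored (set empty)
end set {} — state 1 not in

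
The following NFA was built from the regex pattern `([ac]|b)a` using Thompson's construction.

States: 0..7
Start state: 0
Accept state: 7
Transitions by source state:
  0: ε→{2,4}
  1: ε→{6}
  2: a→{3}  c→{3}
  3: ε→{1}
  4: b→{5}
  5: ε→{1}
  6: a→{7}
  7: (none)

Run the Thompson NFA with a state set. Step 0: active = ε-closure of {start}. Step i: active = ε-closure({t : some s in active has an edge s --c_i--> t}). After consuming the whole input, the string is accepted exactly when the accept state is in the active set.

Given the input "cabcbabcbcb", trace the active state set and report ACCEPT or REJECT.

Answer: REJECT

Derivation:
S₀ = ε-closure({0}) = {0,2,4}
'c' @ 1: {1,3,6}
'a' @ 2: {7}  ✓accept
'b' @ 3: {}  — dead — no transitions
rest 'cbabcbcb' ignored (set empty)
end set {} — state 7 not in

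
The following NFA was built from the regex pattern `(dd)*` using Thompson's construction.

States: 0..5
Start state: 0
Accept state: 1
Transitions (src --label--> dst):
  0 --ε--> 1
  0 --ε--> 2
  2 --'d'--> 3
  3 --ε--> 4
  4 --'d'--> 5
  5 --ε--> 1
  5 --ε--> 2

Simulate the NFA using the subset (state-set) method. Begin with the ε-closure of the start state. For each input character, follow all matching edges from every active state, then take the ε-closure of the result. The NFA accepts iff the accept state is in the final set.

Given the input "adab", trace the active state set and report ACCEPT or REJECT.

Answer: REJECT

Trace:
S₀ = ε-closure({0}) = {0,1,2}
'a' @ 1: {}  — dead — no transitions
rest 'dab' ignored (set empty)
end set {} — state 1 not in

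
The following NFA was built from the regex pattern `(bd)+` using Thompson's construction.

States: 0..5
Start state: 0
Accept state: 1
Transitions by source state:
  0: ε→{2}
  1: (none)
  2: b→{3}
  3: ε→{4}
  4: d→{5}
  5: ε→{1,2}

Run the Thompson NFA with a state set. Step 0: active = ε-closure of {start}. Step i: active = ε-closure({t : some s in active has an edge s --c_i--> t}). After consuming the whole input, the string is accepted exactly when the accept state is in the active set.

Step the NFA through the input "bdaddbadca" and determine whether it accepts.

Answer: REJECT

Trace:
start: ε-closure({0}) = {0,2}
'b' @ 1: {3,4}
'd' @ 2: {1,2,5}  ✓accept
'a' @ 3: {}  — no active states
rest 'ddbadca' ignored (set empty)
end set {} — state 1 not in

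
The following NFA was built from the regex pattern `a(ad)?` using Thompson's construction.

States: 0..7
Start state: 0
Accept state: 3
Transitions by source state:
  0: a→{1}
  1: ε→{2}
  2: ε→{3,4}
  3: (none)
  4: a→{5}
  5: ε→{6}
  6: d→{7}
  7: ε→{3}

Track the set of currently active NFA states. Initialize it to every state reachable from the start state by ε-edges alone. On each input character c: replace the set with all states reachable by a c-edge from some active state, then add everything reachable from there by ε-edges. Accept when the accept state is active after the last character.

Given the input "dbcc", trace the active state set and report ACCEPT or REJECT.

Answer: REJECT

Derivation:
start: ε-closure({0}) = {0}
'd' @ 1: {}  — dead — no transitions
rest 'bcc' ignored (set empty)
final: {}; accept 3 not in set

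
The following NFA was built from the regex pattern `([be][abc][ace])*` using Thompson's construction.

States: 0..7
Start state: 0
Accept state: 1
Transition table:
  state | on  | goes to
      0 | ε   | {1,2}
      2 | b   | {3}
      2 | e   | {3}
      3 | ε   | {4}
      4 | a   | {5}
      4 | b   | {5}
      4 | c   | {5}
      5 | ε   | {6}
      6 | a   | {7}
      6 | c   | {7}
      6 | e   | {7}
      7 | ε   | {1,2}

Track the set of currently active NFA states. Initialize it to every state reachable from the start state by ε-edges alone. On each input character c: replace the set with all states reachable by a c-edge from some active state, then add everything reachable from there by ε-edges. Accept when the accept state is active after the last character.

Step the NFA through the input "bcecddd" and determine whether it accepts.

Answer: REJECT

Trace:
start: ε-closure({0}) = {0,1,2}
'b' @ 1: {3,4}
'c' @ 2: {5,6}
'e' @ 3: {1,2,7}  ✓accept
'c' @ 4: {}  — state set empty
rest 'ddd' ignored (set empty)
end set {} — state 1 not in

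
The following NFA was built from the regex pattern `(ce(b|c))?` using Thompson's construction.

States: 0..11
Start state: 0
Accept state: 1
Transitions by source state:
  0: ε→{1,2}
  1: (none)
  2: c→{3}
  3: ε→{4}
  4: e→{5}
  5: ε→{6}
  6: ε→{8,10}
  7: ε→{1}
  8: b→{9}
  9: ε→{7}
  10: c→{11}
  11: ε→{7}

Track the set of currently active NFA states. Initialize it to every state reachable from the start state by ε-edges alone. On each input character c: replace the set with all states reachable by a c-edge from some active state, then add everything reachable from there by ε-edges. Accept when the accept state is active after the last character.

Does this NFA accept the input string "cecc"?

initial (ε-close {0}): {0,1,2}
'c' @ 1: {3,4}
'e' @ 2: {5,6,8,10}
'c' @ 3: {1,7,11}  ✓accept
'c' @ 4: {}  — no active states
after full input: {}  (accept=1 not in)

Answer: REJECT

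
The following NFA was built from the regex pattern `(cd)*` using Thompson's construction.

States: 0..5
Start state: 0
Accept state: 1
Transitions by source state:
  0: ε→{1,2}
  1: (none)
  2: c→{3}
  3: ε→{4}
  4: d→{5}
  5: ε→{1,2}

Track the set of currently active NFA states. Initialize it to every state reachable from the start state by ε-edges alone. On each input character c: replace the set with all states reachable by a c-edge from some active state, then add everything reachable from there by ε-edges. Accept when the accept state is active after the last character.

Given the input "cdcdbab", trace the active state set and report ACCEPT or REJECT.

initial (ε-close {0}): {0,1,2}
'c' @ 1: {3,4}
'd' @ 2: {1,2,5}  [accepting]
'c' @ 3: {3,4}
'd' @ 4: {1,2,5}  [accepting]
'b' @ 5: {}  — no active states
rest 'ab' ignored (set empty)
final: {}; accept 1 not in set

Answer: REJECT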